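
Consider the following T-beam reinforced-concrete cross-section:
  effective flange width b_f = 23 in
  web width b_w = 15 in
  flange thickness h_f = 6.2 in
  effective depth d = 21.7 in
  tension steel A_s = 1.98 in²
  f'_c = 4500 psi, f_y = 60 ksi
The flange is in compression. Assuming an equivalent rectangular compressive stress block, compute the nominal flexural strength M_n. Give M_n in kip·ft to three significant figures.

M_n ≈ 208 kip·ft

Tension: T = A_s f_y = 1.98 × 60 = 118.8 kips.
Try a within the flange: a = T/(0.85 f'_c b_f) = 118.8/(0.85 × 4.5 × 23) = 1.350 in.
Since a = 1.350 ≤ h_f = 6.2 in, the stress block lies entirely in the flange; analyse as a rectangular beam of width b_f.
M_n = T(d − a/2) = 118.8 × (21.7 − 0.675) = 2497.8 kip·in.
M_n = 2497.8/12 = 208.15 kip·ft.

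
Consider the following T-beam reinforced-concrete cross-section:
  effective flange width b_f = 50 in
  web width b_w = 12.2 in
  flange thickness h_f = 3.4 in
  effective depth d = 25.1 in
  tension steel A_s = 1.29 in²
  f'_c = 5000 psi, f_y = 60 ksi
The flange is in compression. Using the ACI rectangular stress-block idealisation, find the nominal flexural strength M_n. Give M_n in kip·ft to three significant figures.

Tension: T = A_s f_y = 1.29 × 60 = 77.4 kips.
Try a within the flange: a = T/(0.85 f'_c b_f) = 77.4/(0.85 × 5 × 50) = 0.364 in.
Since a = 0.364 ≤ h_f = 3.4 in, the stress block lies entirely in the flange; analyse as a rectangular beam of width b_f.
M_n = T(d − a/2) = 77.4 × (25.1 − 0.182) = 1928.7 kip·in.
M_n = 1928.7/12 = 160.73 kip·ft.

M_n ≈ 161 kip·ft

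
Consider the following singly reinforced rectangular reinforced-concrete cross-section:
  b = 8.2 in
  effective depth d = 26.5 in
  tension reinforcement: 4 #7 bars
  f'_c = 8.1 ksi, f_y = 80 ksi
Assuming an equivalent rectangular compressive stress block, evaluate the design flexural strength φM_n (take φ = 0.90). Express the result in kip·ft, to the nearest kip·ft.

A_s = 4 × 0.6 = 2.4 in².
T = A_s f_y = 2.4 × 80 = 192 kips.
a = T/(0.85 f'_c b) = 192/(0.85 × 8.1 × 8.2) = 3.401 in.
M_n = T(d − a/2) = 192 × (26.5 − 1.7005) = 4761.5 kip·in = 4761.5/12 = 396.79 kip·ft.
φM_n = 0.90 × 396.79 = 357.11 kip·ft.

φM_n ≈ 357 kip·ft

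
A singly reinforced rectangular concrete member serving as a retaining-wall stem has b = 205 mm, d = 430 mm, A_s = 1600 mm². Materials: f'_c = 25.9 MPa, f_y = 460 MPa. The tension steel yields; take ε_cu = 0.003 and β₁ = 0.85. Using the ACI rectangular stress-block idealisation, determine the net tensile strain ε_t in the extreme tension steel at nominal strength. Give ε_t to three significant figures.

ε_t ≈ 0.00372

a = A_s f_y/(0.85 f'_c b) = 163.08 mm.
β₁ = 0.85, so c = a/β₁ = 163.08/0.85 = 191.86 mm.
From the linear strain diagram with ε_cu = 0.003: ε_t = 0.003 (d − c)/c = 0.003 × (430 − 191.86)/191.86 = 0.00372.
ε_t < 0.004 — the section is over-reinforced for flexure under ACI limits.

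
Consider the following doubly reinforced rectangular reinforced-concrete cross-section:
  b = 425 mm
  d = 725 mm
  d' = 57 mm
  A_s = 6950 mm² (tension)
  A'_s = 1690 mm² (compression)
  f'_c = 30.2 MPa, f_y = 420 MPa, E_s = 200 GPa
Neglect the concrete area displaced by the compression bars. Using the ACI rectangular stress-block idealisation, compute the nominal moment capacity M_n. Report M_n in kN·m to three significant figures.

Assume both tension and compression steel yield.
Net tension couple steel: A_s − A'_s = 5260 mm².
a = (A_s − A'_s) f_y / (0.85 f'_c b) = 2209200/(0.85 × 30.2 × 425) = 202.50 mm.
c = a/β₁ = 202.50/0.834 = 242.81 mm; ε'_s = 0.003(c − d')/c = 0.0023 ≥ f_y/E_s = 0.0021, so compression steel does yield.
M_n = (A_s − A'_s) f_y (d − a/2) + A'_s f_y (d − d') = [2209200 × (725 − 101.25) + 709800 × (725 − 57)] × 10⁻⁶ = 1377.99 + 474.15 = 1852.14 kN·m.

M_n ≈ 1850 kN·m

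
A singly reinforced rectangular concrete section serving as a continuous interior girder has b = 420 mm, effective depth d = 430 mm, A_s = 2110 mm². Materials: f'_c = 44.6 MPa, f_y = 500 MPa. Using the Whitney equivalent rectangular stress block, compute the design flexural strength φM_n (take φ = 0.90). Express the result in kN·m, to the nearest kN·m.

φM_n ≈ 377 kN·m

T = A_s f_y = 2110 × 500 = 1055000 N = 1055 kN.
From C = T: a = T/(0.85 f'_c b) = 1055000/(0.85 × 44.6 × 420) = 66.26 mm.
M_n = T(d − a/2) = 1055 kN × (430 − 33.13) mm = 418.70 kN·m.
φM_n = 0.90 × 418.70 = 376.83 kN·m.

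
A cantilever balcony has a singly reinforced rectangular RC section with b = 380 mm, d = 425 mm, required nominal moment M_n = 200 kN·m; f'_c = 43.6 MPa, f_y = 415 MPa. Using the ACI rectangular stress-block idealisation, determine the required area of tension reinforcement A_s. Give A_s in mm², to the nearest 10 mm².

A_s ≈ 1180 mm²

With M_n = 0.85 f'_c a b (d − a/2), solve the quadratic for a:
a = d − √(d² − 2M_n/(0.85 f'_c b)) = 425 − √(425² − 2 × 200×10⁶/(0.85 × 43.6 × 380)) = 34.84 mm.
A_s = 0.85 f'_c a b / f_y = 0.85 × 43.6 × 34.84 × 380 / 415 = 1182.3 mm².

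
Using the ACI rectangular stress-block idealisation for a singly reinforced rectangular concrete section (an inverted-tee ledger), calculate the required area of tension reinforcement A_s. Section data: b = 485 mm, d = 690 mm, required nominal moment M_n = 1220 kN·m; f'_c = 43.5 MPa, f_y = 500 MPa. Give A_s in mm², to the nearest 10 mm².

A_s ≈ 3830 mm²

With M_n = 0.85 f'_c a b (d − a/2), solve the quadratic for a:
a = d − √(d² − 2M_n/(0.85 f'_c b)) = 690 − √(690² − 2 × 1220×10⁶/(0.85 × 43.5 × 485)) = 106.87 mm.
A_s = 0.85 f'_c a b / f_y = 0.85 × 43.5 × 106.87 × 485 / 500 = 3833.0 mm².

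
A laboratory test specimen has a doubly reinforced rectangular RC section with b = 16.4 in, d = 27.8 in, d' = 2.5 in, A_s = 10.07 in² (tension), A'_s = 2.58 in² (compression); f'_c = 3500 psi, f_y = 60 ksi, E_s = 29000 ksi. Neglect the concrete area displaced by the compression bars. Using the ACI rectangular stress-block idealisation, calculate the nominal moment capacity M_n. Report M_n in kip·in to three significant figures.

Assume both steels yield.
a = (A_s − A'_s) f_y/(0.85 f'_c b) = (10.07 − 2.58) × 60/(0.85 × 3.5 × 16.4) = 9.211 in.
c = a/β₁ = 9.211/0.85 = 10.836 in; ε'_s = 0.003(c − d')/c = 0.0023 ≥ ε_y = 0.0021, so the compression steel yields.
M_n = (A_s − A'_s) f_y (d − a/2) + A'_s f_y (d − d') = 449.4 × (27.8 − 4.6055) + 154.8 × (27.8 − 2.5) = 10423.6 + 3916.4 = 14340.0 kip·in.

M_n ≈ 14300 kip·in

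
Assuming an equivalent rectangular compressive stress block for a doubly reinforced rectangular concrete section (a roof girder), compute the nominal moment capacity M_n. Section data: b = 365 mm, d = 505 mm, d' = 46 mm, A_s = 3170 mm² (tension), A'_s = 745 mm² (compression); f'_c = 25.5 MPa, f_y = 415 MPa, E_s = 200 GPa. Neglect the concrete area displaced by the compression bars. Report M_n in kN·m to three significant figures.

Assume both tension and compression steel yield.
Net tension couple steel: A_s − A'_s = 2425 mm².
a = (A_s − A'_s) f_y / (0.85 f'_c b) = 1006375/(0.85 × 25.5 × 365) = 127.21 mm.
c = a/β₁ = 127.21/0.85 = 149.66 mm; ε'_s = 0.003(c − d')/c = 0.0021 ≥ f_y/E_s = 0.0021, so compression steel does yield.
M_n = (A_s − A'_s) f_y (d − a/2) + A'_s f_y (d − d') = [1006375 × (505 − 63.605) + 309175 × (505 − 46)] × 10⁻⁶ = 444.21 + 141.91 = 586.12 kN·m.

M_n ≈ 586 kN·m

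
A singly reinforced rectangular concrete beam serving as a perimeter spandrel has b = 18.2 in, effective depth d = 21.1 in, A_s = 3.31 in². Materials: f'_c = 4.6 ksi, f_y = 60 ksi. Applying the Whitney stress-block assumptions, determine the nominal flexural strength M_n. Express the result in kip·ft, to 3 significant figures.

M_n ≈ 326 kip·ft

T = A_s f_y = 3.31 × 60 = 198.6 kips.
a = T/(0.85 f'_c b) = 198.6/(0.85 × 4.6 × 18.2) = 2.791 in.
M_n = T(d − a/2) = 198.6 × (21.1 − 1.3955) = 3913.3 kip·in = 3913.3/12 = 326.11 kip·ft.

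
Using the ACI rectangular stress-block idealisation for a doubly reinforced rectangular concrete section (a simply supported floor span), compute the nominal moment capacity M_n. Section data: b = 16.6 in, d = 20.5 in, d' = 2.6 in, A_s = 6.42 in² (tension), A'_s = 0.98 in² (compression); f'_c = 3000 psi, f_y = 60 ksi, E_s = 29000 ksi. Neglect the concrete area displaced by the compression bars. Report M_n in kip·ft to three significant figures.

M_n ≈ 540 kip·ft

Assume both steels yield.
a = (A_s − A'_s) f_y/(0.85 f'_c b) = (6.42 − 0.98) × 60/(0.85 × 3 × 16.6) = 7.711 in.
c = a/β₁ = 7.711/0.85 = 9.072 in; ε'_s = 0.003(c − d')/c = 0.0021 ≥ ε_y = 0.0021, so the compression steel yields.
M_n = (A_s − A'_s) f_y (d − a/2) + A'_s f_y (d − d') = 326.4 × (20.5 − 3.8555) + 58.8 × (20.5 − 2.6) = 5432.8 + 1052.5 = 6485.3 kip·in = 6485.3/12 = 540.44 kip·ft.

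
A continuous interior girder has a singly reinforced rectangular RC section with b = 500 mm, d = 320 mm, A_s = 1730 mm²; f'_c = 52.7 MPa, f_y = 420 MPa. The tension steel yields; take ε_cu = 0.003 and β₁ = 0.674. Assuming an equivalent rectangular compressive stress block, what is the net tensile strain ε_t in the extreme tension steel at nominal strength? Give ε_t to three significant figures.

ε_t ≈ 0.0169

a = A_s f_y/(0.85 f'_c b) = 32.44 mm.
β₁ = 0.674, so c = a/β₁ = 32.44/0.674 = 48.13 mm.
From the linear strain diagram with ε_cu = 0.003: ε_t = 0.003 (d − c)/c = 0.003 × (320 − 48.13)/48.13 = 0.0169.
Since ε_t ≥ 0.005, the section is tension-controlled.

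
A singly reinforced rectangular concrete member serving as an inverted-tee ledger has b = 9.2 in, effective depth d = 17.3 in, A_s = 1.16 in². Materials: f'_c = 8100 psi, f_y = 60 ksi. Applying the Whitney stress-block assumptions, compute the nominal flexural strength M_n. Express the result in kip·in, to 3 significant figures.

M_n ≈ 1170 kip·in

T = A_s f_y = 1.16 × 60 = 69.6 kips.
a = T/(0.85 f'_c b) = 69.6/(0.85 × 8.1 × 9.2) = 1.099 in.
M_n = T(d − a/2) = 69.6 × (17.3 − 0.5495) = 1165.8 kip·in.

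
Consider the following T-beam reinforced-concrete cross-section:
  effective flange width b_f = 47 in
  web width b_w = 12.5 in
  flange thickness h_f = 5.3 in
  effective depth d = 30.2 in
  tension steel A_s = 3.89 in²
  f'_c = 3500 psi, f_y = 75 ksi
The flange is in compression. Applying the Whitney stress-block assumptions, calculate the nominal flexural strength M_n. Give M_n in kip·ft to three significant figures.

M_n ≈ 709 kip·ft

Tension: T = A_s f_y = 3.89 × 75 = 291.75 kips.
Try a within the flange: a = T/(0.85 f'_c b_f) = 291.75/(0.85 × 3.5 × 47) = 2.087 in.
Since a = 2.087 ≤ h_f = 5.3 in, the stress block lies entirely in the flange; analyse as a rectangular beam of width b_f.
M_n = T(d − a/2) = 291.75 × (30.2 − 1.0435) = 8506.4 kip·in.
M_n = 8506.4/12 = 708.87 kip·ft.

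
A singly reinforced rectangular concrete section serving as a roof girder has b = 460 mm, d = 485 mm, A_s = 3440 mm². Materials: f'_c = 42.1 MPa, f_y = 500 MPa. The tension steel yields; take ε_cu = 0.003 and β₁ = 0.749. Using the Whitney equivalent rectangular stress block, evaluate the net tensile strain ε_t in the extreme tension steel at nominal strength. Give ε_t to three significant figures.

a = A_s f_y/(0.85 f'_c b) = 104.49 mm.
β₁ = 0.749, so c = a/β₁ = 104.49/0.749 = 139.51 mm.
From the linear strain diagram with ε_cu = 0.003: ε_t = 0.003 (d − c)/c = 0.003 × (485 − 139.51)/139.51 = 0.00743.
Since ε_t ≥ 0.005, the section is tension-controlled.

ε_t ≈ 0.00743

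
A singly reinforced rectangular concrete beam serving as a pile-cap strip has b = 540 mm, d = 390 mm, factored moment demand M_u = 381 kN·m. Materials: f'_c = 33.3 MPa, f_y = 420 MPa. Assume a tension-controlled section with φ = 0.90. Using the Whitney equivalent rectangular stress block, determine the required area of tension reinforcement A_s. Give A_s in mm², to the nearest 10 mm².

M_n = M_u/φ = 381/0.90 = 423.333 kN·m.
With M_n = 0.85 f'_c a b (d − a/2), solve the quadratic for a:
a = d − √(d² − 2M_n/(0.85 f'_c b)) = 390 − √(390² − 2 × 423.333×10⁶/(0.85 × 33.3 × 540)) = 79.02 mm.
A_s = 0.85 f'_c a b / f_y = 0.85 × 33.3 × 79.02 × 540 / 420 = 2875.7 mm².

A_s ≈ 2880 mm²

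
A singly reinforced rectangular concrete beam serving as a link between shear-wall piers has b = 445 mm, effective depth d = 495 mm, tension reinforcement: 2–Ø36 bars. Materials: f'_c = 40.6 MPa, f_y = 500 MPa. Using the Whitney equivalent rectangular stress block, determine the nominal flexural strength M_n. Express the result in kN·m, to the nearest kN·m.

A_s = 2 × 1018 = 2036 mm².
T = A_s f_y = 2036 × 500 = 1018000 N = 1018 kN.
From C = T: a = T/(0.85 f'_c b) = 1018000/(0.85 × 40.6 × 445) = 66.29 mm.
M_n = T(d − a/2) = 1018 kN × (495 − 33.145) mm = 470.17 kN·m.

M_n ≈ 470 kN·m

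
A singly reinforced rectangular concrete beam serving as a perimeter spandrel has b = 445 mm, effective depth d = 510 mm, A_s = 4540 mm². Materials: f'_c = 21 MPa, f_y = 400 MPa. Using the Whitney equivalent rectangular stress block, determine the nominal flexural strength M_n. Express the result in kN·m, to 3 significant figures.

M_n ≈ 719 kN·m

T = A_s f_y = 4540 × 400 = 1816000 N = 1816 kN.
From C = T: a = T/(0.85 f'_c b) = 1816000/(0.85 × 21 × 445) = 228.62 mm.
M_n = T(d − a/2) = 1816 kN × (510 − 114.31) mm = 718.57 kN·m.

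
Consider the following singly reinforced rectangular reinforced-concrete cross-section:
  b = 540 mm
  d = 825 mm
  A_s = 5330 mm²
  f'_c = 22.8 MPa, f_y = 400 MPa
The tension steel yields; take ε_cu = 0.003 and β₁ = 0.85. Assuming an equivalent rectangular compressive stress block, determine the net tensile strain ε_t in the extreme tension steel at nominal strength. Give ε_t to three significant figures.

a = A_s f_y/(0.85 f'_c b) = 203.72 mm.
β₁ = 0.85, so c = a/β₁ = 203.72/0.85 = 239.67 mm.
From the linear strain diagram with ε_cu = 0.003: ε_t = 0.003 (d − c)/c = 0.003 × (825 − 239.67)/239.67 = 0.00733.
Since ε_t ≥ 0.005, the section is tension-controlled.

ε_t ≈ 0.00733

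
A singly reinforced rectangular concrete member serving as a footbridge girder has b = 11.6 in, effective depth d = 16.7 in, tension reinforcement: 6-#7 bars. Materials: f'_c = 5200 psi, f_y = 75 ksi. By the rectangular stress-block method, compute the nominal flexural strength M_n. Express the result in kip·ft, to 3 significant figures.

M_n ≈ 317 kip·ft

A_s = 6 × 0.6 = 3.6 in².
T = A_s f_y = 3.6 × 75 = 270 kips.
a = T/(0.85 f'_c b) = 270/(0.85 × 5.2 × 11.6) = 5.266 in.
M_n = T(d − a/2) = 270 × (16.7 − 2.633) = 3798.1 kip·in = 3798.1/12 = 316.51 kip·ft.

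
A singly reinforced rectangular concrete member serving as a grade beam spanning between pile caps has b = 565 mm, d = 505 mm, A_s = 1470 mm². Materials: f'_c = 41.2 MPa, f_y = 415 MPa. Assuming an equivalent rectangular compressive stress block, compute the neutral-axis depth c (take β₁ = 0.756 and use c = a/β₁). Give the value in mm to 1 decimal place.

T = A_s f_y = 1470 × 415 = 610050 N = 610.05 kN.
Setting C = 0.85 f'_c a b equal to T: a = 610050/(0.85 × 41.2 × 565) = 30.832 mm.
With β₁ = 0.756, c = a/β₁ = 30.832/0.756 = 40.8 mm.

c ≈ 40.8 mm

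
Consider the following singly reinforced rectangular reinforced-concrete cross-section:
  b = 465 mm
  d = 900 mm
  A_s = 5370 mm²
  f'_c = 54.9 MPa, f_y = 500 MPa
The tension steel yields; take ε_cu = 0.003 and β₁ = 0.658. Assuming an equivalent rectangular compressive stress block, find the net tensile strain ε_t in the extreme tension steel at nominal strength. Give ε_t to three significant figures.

ε_t ≈ 0.0114

a = A_s f_y/(0.85 f'_c b) = 123.74 mm.
β₁ = 0.658, so c = a/β₁ = 123.74/0.658 = 188.05 mm.
From the linear strain diagram with ε_cu = 0.003: ε_t = 0.003 (d − c)/c = 0.003 × (900 − 188.05)/188.05 = 0.0114.
Since ε_t ≥ 0.005, the section is tension-controlled.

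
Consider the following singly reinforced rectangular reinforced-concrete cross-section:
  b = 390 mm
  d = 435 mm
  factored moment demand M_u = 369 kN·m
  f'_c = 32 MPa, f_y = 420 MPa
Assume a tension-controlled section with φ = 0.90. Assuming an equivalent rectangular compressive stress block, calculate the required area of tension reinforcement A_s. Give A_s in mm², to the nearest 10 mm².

A_s ≈ 2540 mm²

M_n = M_u/φ = 369/0.90 = 410 kN·m.
With M_n = 0.85 f'_c a b (d − a/2), solve the quadratic for a:
a = d − √(d² − 2M_n/(0.85 f'_c b)) = 435 − √(435² − 2 × 410×10⁶/(0.85 × 32 × 390)) = 100.45 mm.
A_s = 0.85 f'_c a b / f_y = 0.85 × 32 × 100.45 × 390 / 420 = 2537.1 mm².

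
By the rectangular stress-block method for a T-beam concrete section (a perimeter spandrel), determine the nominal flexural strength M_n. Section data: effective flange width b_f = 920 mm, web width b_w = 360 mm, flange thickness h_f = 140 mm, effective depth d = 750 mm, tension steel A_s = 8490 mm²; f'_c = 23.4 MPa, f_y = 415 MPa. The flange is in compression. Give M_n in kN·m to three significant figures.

Tension: T = A_s f_y = 8490 × 415 = 3523350 N.
Try a within the flange: a = T/(0.85 f'_c b_f) = 3523350/(0.85 × 23.4 × 920) = 192.55 mm.
a = 192.55 > h_f = 140 mm: the block extends into the web. Split into flange-overhang and web parts.
C_f = 0.85 f'_c (b_f − b_w) h_f = 0.85 × 23.4 × (920 − 360) × 140 = 1559376 N.
Remaining web compression depth: a_w = (T − C_f)/(0.85 f'_c b_w) = (3523350 − 1559376)/(0.85 × 23.4 × 360) = 274.28 mm.
M_n = C_f(d − h_f/2) + (T − C_f)(d − a_w/2) = 1559376 × (750 − 70) + 1963974 × (750 − 137.14) = 1060.38 + 1203.64 = 2264.02 × 10⁶ N·mm.
M_n = 2264.02 kN·m.

M_n ≈ 2260 kN·m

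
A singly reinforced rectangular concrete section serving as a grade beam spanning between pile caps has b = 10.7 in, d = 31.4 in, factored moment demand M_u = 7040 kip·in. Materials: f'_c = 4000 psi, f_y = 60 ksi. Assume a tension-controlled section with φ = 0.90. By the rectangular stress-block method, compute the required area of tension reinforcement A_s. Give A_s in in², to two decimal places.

M_n = M_u/φ = 7040/0.90 = 7822.22 kip·in.
From M_n = 0.85 f'_c a b (d − a/2):
a = d − √(d² − 2M_n/(0.85 f'_c b)) = 31.4 − √(31.4² − 2 × 7822.22/(0.85 × 4 × 10.7)) = 7.822 in.
A_s = 0.85 f'_c a b / f_y = 0.85 × 4 × 7.822 × 10.7 / 60 = 4.743 in².

A_s ≈ 4.74 in²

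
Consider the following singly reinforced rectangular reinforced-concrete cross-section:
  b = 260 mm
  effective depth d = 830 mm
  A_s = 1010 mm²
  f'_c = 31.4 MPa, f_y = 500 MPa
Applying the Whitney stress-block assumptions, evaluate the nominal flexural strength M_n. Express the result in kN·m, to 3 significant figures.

T = A_s f_y = 1010 × 500 = 505000 N = 505 kN.
From C = T: a = T/(0.85 f'_c b) = 505000/(0.85 × 31.4 × 260) = 72.77 mm.
M_n = T(d − a/2) = 505 kN × (830 − 36.385) mm = 400.78 kN·m.

M_n ≈ 401 kN·m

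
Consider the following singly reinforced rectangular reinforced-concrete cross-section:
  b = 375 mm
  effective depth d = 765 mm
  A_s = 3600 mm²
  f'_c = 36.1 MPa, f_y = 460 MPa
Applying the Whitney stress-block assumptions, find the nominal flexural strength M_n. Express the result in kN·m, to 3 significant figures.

M_n ≈ 1150 kN·m

T = A_s f_y = 3600 × 460 = 1656000 N = 1656 kN.
From C = T: a = T/(0.85 f'_c b) = 1656000/(0.85 × 36.1 × 375) = 143.91 mm.
M_n = T(d − a/2) = 1656 kN × (765 − 71.955) mm = 1147.68 kN·m.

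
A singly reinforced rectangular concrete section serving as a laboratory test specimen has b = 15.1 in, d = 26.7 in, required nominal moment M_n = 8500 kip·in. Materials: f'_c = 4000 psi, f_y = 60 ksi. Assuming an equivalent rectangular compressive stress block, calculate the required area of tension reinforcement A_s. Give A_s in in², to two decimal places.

From M_n = 0.85 f'_c a b (d − a/2):
a = d − √(d² − 2M_n/(0.85 f'_c b)) = 26.7 − √(26.7² − 2 × 8500/(0.85 × 4 × 15.1)) = 7.161 in.
A_s = 0.85 f'_c a b / f_y = 0.85 × 4 × 7.161 × 15.1 / 60 = 6.127 in².

A_s ≈ 6.13 in²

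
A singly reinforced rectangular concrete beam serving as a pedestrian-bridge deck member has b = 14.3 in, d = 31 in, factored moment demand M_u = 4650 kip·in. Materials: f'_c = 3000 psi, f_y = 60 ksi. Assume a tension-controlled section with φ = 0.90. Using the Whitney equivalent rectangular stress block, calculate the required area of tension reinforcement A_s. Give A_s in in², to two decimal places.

A_s ≈ 3.02 in²

M_n = M_u/φ = 4650/0.90 = 5166.67 kip·in.
From M_n = 0.85 f'_c a b (d − a/2):
a = d − √(d² − 2M_n/(0.85 f'_c b)) = 31 − √(31² − 2 × 5166.67/(0.85 × 3 × 14.3)) = 4.969 in.
A_s = 0.85 f'_c a b / f_y = 0.85 × 3 × 4.969 × 14.3 / 60 = 3.020 in².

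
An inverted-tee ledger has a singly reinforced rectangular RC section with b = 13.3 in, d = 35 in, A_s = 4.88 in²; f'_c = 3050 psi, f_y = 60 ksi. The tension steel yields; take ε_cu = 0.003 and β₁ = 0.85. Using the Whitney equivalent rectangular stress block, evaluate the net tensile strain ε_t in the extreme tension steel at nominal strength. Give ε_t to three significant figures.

a = A_s f_y/(0.85 f'_c b) = 8.492 in.
β₁ = 0.85, so c = a/β₁ = 8.492/0.85 = 9.991 in.
From the linear strain diagram with ε_cu = 0.003: ε_t = 0.003 (d − c)/c = 0.003 × (35 − 9.991)/9.991 = 0.00751.
Since ε_t ≥ 0.005, the section is tension-controlled.

ε_t ≈ 0.00751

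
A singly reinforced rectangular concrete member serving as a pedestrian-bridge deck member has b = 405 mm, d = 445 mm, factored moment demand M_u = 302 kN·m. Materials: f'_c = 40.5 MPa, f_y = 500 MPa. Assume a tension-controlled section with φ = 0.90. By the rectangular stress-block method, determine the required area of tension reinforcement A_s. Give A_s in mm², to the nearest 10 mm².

A_s ≈ 1610 mm²

M_n = M_u/φ = 302/0.90 = 335.556 kN·m.
With M_n = 0.85 f'_c a b (d − a/2), solve the quadratic for a:
a = d − √(d² − 2M_n/(0.85 f'_c b)) = 445 − √(445² − 2 × 335.556×10⁶/(0.85 × 40.5 × 405)) = 57.84 mm.
A_s = 0.85 f'_c a b / f_y = 0.85 × 40.5 × 57.84 × 405 / 500 = 1612.8 mm².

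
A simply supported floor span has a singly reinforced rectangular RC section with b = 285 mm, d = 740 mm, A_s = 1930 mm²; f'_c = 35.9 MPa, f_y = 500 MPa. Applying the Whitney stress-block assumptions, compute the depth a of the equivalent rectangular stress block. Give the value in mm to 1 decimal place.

a ≈ 111.0 mm

T = A_s f_y = 1930 × 500 = 965000 N = 965 kN.
Setting C = 0.85 f'_c a b equal to T: a = 965000/(0.85 × 35.9 × 285) = 111.0 mm.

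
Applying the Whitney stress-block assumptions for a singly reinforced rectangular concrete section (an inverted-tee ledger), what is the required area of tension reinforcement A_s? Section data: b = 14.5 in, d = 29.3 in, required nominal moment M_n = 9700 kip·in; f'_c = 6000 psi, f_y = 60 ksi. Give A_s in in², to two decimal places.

A_s ≈ 6.02 in²

From M_n = 0.85 f'_c a b (d − a/2):
a = d − √(d² − 2M_n/(0.85 f'_c b)) = 29.3 − √(29.3² − 2 × 9700/(0.85 × 6 × 14.5)) = 4.884 in.
A_s = 0.85 f'_c a b / f_y = 0.85 × 6 × 4.884 × 14.5 / 60 = 6.020 in².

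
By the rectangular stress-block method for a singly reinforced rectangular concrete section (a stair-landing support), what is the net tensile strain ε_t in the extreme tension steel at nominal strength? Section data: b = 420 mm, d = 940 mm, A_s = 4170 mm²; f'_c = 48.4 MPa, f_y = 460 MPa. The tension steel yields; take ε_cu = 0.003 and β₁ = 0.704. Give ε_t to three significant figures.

a = A_s f_y/(0.85 f'_c b) = 111.01 mm.
β₁ = 0.704, so c = a/β₁ = 111.01/0.704 = 157.68 mm.
From the linear strain diagram with ε_cu = 0.003: ε_t = 0.003 (d − c)/c = 0.003 × (940 − 157.68)/157.68 = 0.0149.
Since ε_t ≥ 0.005, the section is tension-controlled.

ε_t ≈ 0.0149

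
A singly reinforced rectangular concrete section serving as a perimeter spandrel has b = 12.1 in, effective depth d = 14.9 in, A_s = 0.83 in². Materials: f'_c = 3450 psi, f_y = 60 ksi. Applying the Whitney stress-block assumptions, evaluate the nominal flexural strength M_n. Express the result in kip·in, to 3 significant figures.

M_n ≈ 707 kip·in

T = A_s f_y = 0.83 × 60 = 49.8 kips.
a = T/(0.85 f'_c b) = 49.8/(0.85 × 3.45 × 12.1) = 1.403 in.
M_n = T(d − a/2) = 49.8 × (14.9 − 0.7015) = 707.1 kip·in.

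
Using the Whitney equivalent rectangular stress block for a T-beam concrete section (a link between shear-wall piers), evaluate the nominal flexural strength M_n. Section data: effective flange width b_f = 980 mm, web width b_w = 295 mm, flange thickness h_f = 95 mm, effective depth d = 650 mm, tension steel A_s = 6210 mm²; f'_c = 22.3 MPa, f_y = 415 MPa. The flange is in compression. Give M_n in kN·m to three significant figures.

Tension: T = A_s f_y = 6210 × 415 = 2577150 N.
Try a within the flange: a = T/(0.85 f'_c b_f) = 2577150/(0.85 × 22.3 × 980) = 138.74 mm.
a = 138.74 > h_f = 95 mm: the block extends into the web. Split into flange-overhang and web parts.
C_f = 0.85 f'_c (b_f − b_w) h_f = 0.85 × 22.3 × (980 − 295) × 95 = 1233497 N.
Remaining web compression depth: a_w = (T − C_f)/(0.85 f'_c b_w) = (2577150 − 1233497)/(0.85 × 22.3 × 295) = 240.29 mm.
M_n = C_f(d − h_f/2) + (T − C_f)(d − a_w/2) = 1233497 × (650 − 47.5) + 1343653 × (650 − 120.145) = 743.18 + 711.94 = 1455.12 × 10⁶ N·mm.
M_n = 1455.12 kN·m.

M_n ≈ 1460 kN·m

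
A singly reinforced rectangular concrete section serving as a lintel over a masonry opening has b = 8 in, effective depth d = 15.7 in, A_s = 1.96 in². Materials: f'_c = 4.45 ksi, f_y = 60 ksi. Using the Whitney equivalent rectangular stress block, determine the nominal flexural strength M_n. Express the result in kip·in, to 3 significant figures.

T = A_s f_y = 1.96 × 60 = 117.6 kips.
a = T/(0.85 f'_c b) = 117.6/(0.85 × 4.45 × 8) = 3.886 in.
M_n = T(d − a/2) = 117.6 × (15.7 − 1.943) = 1617.8 kip·in.

M_n ≈ 1620 kip·in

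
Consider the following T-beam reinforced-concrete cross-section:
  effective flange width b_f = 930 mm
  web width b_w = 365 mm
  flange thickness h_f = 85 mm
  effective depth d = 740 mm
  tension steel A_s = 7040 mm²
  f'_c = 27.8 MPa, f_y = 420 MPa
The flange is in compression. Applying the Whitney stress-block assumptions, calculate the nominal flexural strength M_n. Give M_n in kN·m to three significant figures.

Tension: T = A_s f_y = 7040 × 420 = 2956800 N.
Try a within the flange: a = T/(0.85 f'_c b_f) = 2956800/(0.85 × 27.8 × 930) = 134.55 mm.
a = 134.55 > h_f = 85 mm: the block extends into the web. Split into flange-overhang and web parts.
C_f = 0.85 f'_c (b_f − b_w) h_f = 0.85 × 27.8 × (930 − 365) × 85 = 1134831 N.
Remaining web compression depth: a_w = (T − C_f)/(0.85 f'_c b_w) = (2956800 − 1134831)/(0.85 × 27.8 × 365) = 211.24 mm.
M_n = C_f(d − h_f/2) + (T − C_f)(d − a_w/2) = 1134831 × (740 − 42.5) + 1821969 × (740 − 105.62) = 791.54 + 1155.82 = 1947.36 × 10⁶ N·mm.
M_n = 1947.36 kN·m.

M_n ≈ 1950 kN·m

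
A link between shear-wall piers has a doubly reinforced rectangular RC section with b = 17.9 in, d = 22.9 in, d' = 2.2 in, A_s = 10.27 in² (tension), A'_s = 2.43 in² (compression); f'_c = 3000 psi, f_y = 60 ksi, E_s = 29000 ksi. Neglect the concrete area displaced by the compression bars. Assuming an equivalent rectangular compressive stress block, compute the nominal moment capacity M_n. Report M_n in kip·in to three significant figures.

Assume both steels yield.
a = (A_s − A'_s) f_y/(0.85 f'_c b) = (10.27 − 2.43) × 60/(0.85 × 3 × 17.9) = 10.306 in.
c = a/β₁ = 10.306/0.85 = 12.125 in; ε'_s = 0.003(c − d')/c = 0.0025 ≥ ε_y = 0.0021, so the compression steel yields.
M_n = (A_s − A'_s) f_y (d − a/2) + A'_s f_y (d − d') = 470.4 × (22.9 − 5.153) + 145.8 × (22.9 − 2.2) = 8348.2 + 3018.1 = 11366.3 kip·in.

M_n ≈ 11400 kip·in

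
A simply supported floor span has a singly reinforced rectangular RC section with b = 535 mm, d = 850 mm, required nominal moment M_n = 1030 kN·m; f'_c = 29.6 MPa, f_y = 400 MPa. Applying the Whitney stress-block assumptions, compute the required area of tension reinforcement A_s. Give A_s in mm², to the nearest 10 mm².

A_s ≈ 3210 mm²

With M_n = 0.85 f'_c a b (d − a/2), solve the quadratic for a:
a = d − √(d² − 2M_n/(0.85 f'_c b)) = 850 − √(850² − 2 × 1030×10⁶/(0.85 × 29.6 × 535)) = 95.37 mm.
A_s = 0.85 f'_c a b / f_y = 0.85 × 29.6 × 95.37 × 535 / 400 = 3209.3 mm².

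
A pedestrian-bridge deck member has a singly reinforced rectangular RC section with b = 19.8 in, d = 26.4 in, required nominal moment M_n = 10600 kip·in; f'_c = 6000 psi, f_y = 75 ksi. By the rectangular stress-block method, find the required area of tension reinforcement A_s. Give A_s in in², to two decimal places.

From M_n = 0.85 f'_c a b (d − a/2):
a = d − √(d² − 2M_n/(0.85 f'_c b)) = 26.4 − √(26.4² − 2 × 10600/(0.85 × 6 × 19.8)) = 4.332 in.
A_s = 0.85 f'_c a b / f_y = 0.85 × 6 × 4.332 × 19.8 / 75 = 5.833 in².

A_s ≈ 5.83 in²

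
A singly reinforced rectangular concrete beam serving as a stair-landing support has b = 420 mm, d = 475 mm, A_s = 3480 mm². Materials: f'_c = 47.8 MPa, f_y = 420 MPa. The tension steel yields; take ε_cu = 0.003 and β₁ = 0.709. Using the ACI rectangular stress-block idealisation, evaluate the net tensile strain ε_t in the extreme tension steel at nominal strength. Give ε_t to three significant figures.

a = A_s f_y/(0.85 f'_c b) = 85.65 mm.
β₁ = 0.709, so c = a/β₁ = 85.65/0.709 = 120.80 mm.
From the linear strain diagram with ε_cu = 0.003: ε_t = 0.003 (d − c)/c = 0.003 × (475 − 120.80)/120.80 = 0.00880.
Since ε_t ≥ 0.005, the section is tension-controlled.

ε_t ≈ 0.00880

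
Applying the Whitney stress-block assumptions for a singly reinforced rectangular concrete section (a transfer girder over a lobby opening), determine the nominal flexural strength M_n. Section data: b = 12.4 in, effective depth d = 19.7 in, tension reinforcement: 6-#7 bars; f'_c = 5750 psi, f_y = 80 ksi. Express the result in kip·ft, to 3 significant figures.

M_n ≈ 416 kip·ft

A_s = 6 × 0.6 = 3.6 in².
T = A_s f_y = 3.6 × 80 = 288 kips.
a = T/(0.85 f'_c b) = 288/(0.85 × 5.75 × 12.4) = 4.752 in.
M_n = T(d − a/2) = 288 × (19.7 − 2.376) = 4989.3 kip·in = 4989.3/12 = 415.78 kip·ft.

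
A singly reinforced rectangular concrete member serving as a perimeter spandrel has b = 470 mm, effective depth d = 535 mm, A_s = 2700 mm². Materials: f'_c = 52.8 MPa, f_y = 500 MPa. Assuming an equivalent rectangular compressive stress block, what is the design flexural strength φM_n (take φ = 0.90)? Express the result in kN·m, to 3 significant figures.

φM_n ≈ 611 kN·m

T = A_s f_y = 2700 × 500 = 1350000 N = 1350 kN.
From C = T: a = T/(0.85 f'_c b) = 1350000/(0.85 × 52.8 × 470) = 64.00 mm.
M_n = T(d − a/2) = 1350 kN × (535 − 32) mm = 679.05 kN·m.
φM_n = 0.90 × 679.05 = 611.15 kN·m.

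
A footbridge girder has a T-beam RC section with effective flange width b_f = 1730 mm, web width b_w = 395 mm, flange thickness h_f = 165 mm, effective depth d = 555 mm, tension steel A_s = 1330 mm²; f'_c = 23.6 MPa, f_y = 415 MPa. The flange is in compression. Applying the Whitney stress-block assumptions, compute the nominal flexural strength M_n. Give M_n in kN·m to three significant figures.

Tension: T = A_s f_y = 1330 × 415 = 551950 N.
Try a within the flange: a = T/(0.85 f'_c b_f) = 551950/(0.85 × 23.6 × 1730) = 15.90 mm.
Since a = 15.90 ≤ h_f = 165 mm, the stress block lies entirely in the flange; analyse as a rectangular beam of width b_f.
M_n = T(d − a/2) = 551950 × (555 − 7.95) = 301.94 × 10⁶ N·mm.
M_n = 301.94 kN·m.

M_n ≈ 302 kN·m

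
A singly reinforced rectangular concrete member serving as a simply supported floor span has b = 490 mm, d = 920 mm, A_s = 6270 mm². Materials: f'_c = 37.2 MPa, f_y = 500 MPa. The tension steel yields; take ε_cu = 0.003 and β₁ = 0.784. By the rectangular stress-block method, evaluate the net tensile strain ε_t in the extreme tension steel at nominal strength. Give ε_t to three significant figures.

ε_t ≈ 0.00769

a = A_s f_y/(0.85 f'_c b) = 202.34 mm.
β₁ = 0.784, so c = a/β₁ = 202.34/0.784 = 258.09 mm.
From the linear strain diagram with ε_cu = 0.003: ε_t = 0.003 (d − c)/c = 0.003 × (920 − 258.09)/258.09 = 0.00769.
Since ε_t ≥ 0.005, the section is tension-controlled.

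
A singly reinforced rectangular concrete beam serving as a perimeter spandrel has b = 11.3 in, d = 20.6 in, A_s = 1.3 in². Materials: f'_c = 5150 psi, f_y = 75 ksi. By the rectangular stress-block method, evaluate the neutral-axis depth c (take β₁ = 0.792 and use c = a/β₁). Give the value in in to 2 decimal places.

T = A_s f_y = 1.3 × 75 = 97.5 kips.
a = T/(0.85 f'_c b) = 97.5/(0.85 × 5.15 × 11.3) = 1.9711 in.
With β₁ = 0.792, c = a/β₁ = 1.9711/0.792 = 2.49 in.

c ≈ 2.49 in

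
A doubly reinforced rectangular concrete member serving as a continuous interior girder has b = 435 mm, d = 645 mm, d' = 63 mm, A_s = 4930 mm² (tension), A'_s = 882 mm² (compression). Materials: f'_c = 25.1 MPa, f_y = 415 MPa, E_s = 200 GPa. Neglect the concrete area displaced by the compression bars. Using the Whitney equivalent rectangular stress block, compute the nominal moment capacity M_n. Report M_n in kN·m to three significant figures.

Assume both tension and compression steel yield.
Net tension couple steel: A_s − A'_s = 4048 mm².
a = (A_s − A'_s) f_y / (0.85 f'_c b) = 1679920/(0.85 × 25.1 × 435) = 181.01 mm.
c = a/β₁ = 181.01/0.85 = 212.95 mm; ε'_s = 0.003(c − d')/c = 0.0021 ≥ f_y/E_s = 0.0021, so compression steel does yield.
M_n = (A_s − A'_s) f_y (d − a/2) + A'_s f_y (d − d') = [1679920 × (645 − 90.505) + 366030 × (645 − 63)] × 10⁻⁶ = 931.51 + 213.03 = 1144.54 kN·m.

M_n ≈ 1140 kN·m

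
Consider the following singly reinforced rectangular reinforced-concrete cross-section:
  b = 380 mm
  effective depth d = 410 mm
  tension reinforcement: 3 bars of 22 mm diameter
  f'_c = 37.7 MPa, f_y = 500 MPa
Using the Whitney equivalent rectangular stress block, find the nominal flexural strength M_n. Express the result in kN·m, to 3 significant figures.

A_s = 3 × 380 = 1140 mm².
T = A_s f_y = 1140 × 500 = 570000 N = 570 kN.
From C = T: a = T/(0.85 f'_c b) = 570000/(0.85 × 37.7 × 380) = 46.81 mm.
M_n = T(d − a/2) = 570 kN × (410 − 23.405) mm = 220.36 kN·m.

M_n ≈ 220 kN·m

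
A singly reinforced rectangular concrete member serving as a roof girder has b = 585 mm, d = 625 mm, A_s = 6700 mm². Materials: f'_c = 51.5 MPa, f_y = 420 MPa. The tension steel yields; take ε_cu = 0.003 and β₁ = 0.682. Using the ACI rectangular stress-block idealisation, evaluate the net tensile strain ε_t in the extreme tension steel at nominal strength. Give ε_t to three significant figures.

a = A_s f_y/(0.85 f'_c b) = 109.89 mm.
β₁ = 0.682, so c = a/β₁ = 109.89/0.682 = 161.13 mm.
From the linear strain diagram with ε_cu = 0.003: ε_t = 0.003 (d − c)/c = 0.003 × (625 − 161.13)/161.13 = 0.00864.
Since ε_t ≥ 0.005, the section is tension-controlled.

ε_t ≈ 0.00864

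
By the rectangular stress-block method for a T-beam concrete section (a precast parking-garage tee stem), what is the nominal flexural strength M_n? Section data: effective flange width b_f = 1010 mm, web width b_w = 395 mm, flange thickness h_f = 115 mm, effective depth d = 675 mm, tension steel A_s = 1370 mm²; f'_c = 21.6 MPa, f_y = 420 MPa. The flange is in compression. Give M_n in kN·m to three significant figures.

Tension: T = A_s f_y = 1370 × 420 = 575400 N.
Try a within the flange: a = T/(0.85 f'_c b_f) = 575400/(0.85 × 21.6 × 1010) = 31.03 mm.
Since a = 31.03 ≤ h_f = 115 mm, the stress block lies entirely in the flange; analyse as a rectangular beam of width b_f.
M_n = T(d − a/2) = 575400 × (675 − 15.515) = 379.47 × 10⁶ N·mm.
M_n = 379.47 kN·m.

M_n ≈ 379 kN·m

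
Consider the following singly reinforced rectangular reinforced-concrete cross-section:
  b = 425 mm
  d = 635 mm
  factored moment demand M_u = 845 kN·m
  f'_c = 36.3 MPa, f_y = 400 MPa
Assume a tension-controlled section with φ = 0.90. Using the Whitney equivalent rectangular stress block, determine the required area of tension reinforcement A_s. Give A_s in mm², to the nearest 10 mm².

A_s ≈ 4100 mm²

M_n = M_u/φ = 845/0.90 = 938.889 kN·m.
With M_n = 0.85 f'_c a b (d − a/2), solve the quadratic for a:
a = d − √(d² − 2M_n/(0.85 f'_c b)) = 635 − √(635² − 2 × 938.889×10⁶/(0.85 × 36.3 × 425)) = 125.07 mm.
A_s = 0.85 f'_c a b / f_y = 0.85 × 36.3 × 125.07 × 425 / 400 = 4100.2 mm².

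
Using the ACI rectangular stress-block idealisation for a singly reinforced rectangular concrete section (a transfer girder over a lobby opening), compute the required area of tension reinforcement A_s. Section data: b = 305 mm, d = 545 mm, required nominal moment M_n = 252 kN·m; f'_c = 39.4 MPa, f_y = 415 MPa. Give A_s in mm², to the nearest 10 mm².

With M_n = 0.85 f'_c a b (d − a/2), solve the quadratic for a:
a = d − √(d² − 2M_n/(0.85 f'_c b)) = 545 − √(545² − 2 × 252×10⁶/(0.85 × 39.4 × 305)) = 47.32 mm.
A_s = 0.85 f'_c a b / f_y = 0.85 × 39.4 × 47.32 × 305 / 415 = 1164.7 mm².

A_s ≈ 1160 mm²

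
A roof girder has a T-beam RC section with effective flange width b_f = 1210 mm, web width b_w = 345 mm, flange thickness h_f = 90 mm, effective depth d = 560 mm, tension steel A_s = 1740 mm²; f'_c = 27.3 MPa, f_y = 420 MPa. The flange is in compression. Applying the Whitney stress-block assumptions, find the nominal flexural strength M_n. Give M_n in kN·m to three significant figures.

M_n ≈ 400 kN·m

Tension: T = A_s f_y = 1740 × 420 = 730800 N.
Try a within the flange: a = T/(0.85 f'_c b_f) = 730800/(0.85 × 27.3 × 1210) = 26.03 mm.
Since a = 26.03 ≤ h_f = 90 mm, the stress block lies entirely in the flange; analyse as a rectangular beam of width b_f.
M_n = T(d − a/2) = 730800 × (560 − 13.015) = 399.74 × 10⁶ N·mm.
M_n = 399.74 kN·m.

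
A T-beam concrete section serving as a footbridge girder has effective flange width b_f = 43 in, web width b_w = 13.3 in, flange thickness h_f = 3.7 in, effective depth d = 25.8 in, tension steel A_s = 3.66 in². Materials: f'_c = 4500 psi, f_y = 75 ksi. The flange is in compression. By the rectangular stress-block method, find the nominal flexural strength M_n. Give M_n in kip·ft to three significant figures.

M_n ≈ 571 kip·ft

Tension: T = A_s f_y = 3.66 × 75 = 274.5 kips.
Try a within the flange: a = T/(0.85 f'_c b_f) = 274.5/(0.85 × 4.5 × 43) = 1.669 in.
Since a = 1.669 ≤ h_f = 3.7 in, the stress block lies entirely in the flange; analyse as a rectangular beam of width b_f.
M_n = T(d − a/2) = 274.5 × (25.8 − 0.8345) = 6853.0 kip·in.
M_n = 6853.0/12 = 571.08 kip·ft.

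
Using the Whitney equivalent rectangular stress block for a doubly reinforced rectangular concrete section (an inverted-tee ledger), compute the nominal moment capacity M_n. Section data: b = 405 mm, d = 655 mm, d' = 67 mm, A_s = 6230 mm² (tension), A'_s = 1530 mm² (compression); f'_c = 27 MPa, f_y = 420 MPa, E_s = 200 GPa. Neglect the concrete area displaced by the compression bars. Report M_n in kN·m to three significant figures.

Assume both tension and compression steel yield.
Net tension couple steel: A_s − A'_s = 4700 mm².
a = (A_s − A'_s) f_y / (0.85 f'_c b) = 1974000/(0.85 × 27 × 405) = 212.38 mm.
c = a/β₁ = 212.38/0.85 = 249.86 mm; ε'_s = 0.003(c − d')/c = 0.0022 ≥ f_y/E_s = 0.0021, so compression steel does yield.
M_n = (A_s − A'_s) f_y (d − a/2) + A'_s f_y (d − d') = [1974000 × (655 − 106.19) + 642600 × (655 − 67)] × 10⁻⁶ = 1083.35 + 377.85 = 1461.20 kN·m.

M_n ≈ 1460 kN·m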